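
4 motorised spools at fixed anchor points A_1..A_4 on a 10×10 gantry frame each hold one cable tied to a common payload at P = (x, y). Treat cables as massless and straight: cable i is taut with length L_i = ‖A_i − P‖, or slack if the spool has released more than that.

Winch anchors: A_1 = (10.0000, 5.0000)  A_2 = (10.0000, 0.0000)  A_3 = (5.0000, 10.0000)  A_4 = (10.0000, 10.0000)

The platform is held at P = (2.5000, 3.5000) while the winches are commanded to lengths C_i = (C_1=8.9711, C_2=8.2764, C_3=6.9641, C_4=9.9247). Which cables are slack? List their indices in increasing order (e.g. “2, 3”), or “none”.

cable 1: L_1 = ‖A_1−P‖ = 7.6485;  C_1 = 8.9711 → slack
cable 2: L_2 = ‖A_2−P‖ = 8.2765;  C_2 = 8.2764 → taut
cable 3: L_3 = ‖A_3−P‖ = 6.9642;  C_3 = 6.9641 → taut
cable 4: L_4 = ‖A_4−P‖ = 9.9247;  C_4 = 9.9247 → taut

1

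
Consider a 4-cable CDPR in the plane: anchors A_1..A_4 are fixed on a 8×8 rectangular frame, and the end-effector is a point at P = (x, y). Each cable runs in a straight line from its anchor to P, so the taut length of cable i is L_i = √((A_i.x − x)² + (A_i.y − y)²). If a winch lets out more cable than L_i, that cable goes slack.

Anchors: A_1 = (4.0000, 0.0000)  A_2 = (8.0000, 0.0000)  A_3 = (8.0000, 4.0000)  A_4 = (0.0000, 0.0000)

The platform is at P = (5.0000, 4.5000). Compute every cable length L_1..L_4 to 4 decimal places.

(4.6098, 5.4083, 3.0414, 6.7268)

L_1: Δ = A_1−P = (-1.0000, -4.5000) → ‖Δ‖ = √21.2500 = 4.6098
L_2: Δ = A_2−P = (3.0000, -4.5000) → ‖Δ‖ = √29.2500 = 5.4083
L_3: Δ = A_3−P = (3.0000, -0.5000) → ‖Δ‖ = √9.2500 = 3.0414
L_4: Δ = A_4−P = (-5.0000, -4.5000) → ‖Δ‖ = √45.2500 = 6.7268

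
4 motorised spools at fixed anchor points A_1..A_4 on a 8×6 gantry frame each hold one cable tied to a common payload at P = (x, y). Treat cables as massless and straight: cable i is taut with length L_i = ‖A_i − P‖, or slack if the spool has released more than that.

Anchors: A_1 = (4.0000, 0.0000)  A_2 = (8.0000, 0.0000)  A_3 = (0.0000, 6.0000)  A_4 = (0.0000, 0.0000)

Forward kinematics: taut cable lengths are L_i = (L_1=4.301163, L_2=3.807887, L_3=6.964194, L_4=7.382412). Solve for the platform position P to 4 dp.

(6.5000, 3.5000)

expand ‖A_i−P‖²=L_i² and subtract eq 1 (q_i ≔ ‖A_i‖²−L_i²)
q_1 = 16.0000+0.0000−18.5000 = -2.5000
eq1−eq2 → [-8.0000  0.0000]·P = -52.0000
eq1−eq3 → [8.0000  -12.0000]·P = 10.0000
eq1−eq4 → [8.0000  0.0000]·P = 52.0000
2×2 solve → P = (6.5000, 3.5000)
check cable 4: ‖A_4−P‖² = 54.5000 ≈ L_4² = 54.5000 ✓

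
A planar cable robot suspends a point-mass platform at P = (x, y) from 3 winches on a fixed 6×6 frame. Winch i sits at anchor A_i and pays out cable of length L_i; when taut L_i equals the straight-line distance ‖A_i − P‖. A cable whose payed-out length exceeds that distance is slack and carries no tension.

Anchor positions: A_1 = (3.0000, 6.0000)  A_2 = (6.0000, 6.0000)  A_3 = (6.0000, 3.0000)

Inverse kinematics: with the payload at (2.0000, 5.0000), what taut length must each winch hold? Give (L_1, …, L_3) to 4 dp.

(1.4142, 4.1231, 4.4721)

cable 1: Δx=1.0000, Δy=1.0000; L_1 = √(Δx²+Δy²) = 1.4142
cable 2: Δx=4.0000, Δy=1.0000; L_2 = √(Δx²+Δy²) = 4.1231
cable 3: Δx=4.0000, Δy=-2.0000; L_3 = √(Δx²+Δy²) = 4.4721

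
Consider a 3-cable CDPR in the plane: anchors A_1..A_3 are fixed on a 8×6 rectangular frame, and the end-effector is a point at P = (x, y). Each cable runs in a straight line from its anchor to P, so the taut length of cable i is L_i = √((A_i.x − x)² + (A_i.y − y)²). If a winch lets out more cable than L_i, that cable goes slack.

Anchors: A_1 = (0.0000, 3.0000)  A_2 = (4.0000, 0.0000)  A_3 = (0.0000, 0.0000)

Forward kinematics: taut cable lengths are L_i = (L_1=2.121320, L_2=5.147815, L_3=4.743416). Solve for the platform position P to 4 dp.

circle eqns → linear via eq_j − eq_1; set k_j = A_j·A_j − L_j²
k_1 = 0.0000+9.0000−4.5000 = 4.5000
-8.0000·x + 6.0000·y = k_1−k_2 = 15.0000
0.0000·x + 6.0000·y = k_1−k_3 = 27.0000
solve first two rows → x=1.5000, y=4.5000

(1.5000, 4.5000)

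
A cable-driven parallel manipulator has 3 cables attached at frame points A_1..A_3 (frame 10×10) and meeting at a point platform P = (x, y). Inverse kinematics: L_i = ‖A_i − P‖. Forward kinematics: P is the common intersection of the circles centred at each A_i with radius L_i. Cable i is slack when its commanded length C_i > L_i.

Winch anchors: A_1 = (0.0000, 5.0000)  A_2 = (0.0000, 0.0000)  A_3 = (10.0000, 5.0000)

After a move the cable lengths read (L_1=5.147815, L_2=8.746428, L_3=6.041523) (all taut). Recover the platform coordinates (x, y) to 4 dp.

(4.5000, 7.5000)

expand ‖A_i−P‖²=L_i² and subtract eq 1 (k_i ≔ ‖A_i‖²−L_i²)
k_1 = 0.0000+25.0000−26.5000 = -1.5000
eq1−eq2 → [0.0000  10.0000]·P = 75.0000
eq1−eq3 → [-20.0000  0.0000]·P = -90.0000
2×2 solve → P = (4.5000, 7.5000)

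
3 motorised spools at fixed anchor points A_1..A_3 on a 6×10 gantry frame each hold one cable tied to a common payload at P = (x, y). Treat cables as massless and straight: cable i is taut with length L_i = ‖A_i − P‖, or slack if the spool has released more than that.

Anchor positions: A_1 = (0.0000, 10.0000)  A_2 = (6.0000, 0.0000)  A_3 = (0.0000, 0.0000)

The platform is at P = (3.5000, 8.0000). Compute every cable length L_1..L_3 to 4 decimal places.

cable 1: Δx=-3.5000, Δy=2.0000; L_1 = √(Δx²+Δy²) = 4.0311
cable 2: Δx=2.5000, Δy=-8.0000; L_2 = √(Δx²+Δy²) = 8.3815
cable 3: Δx=-3.5000, Δy=-8.0000; L_3 = √(Δx²+Δy²) = 8.7321

(4.0311, 8.3815, 8.7321)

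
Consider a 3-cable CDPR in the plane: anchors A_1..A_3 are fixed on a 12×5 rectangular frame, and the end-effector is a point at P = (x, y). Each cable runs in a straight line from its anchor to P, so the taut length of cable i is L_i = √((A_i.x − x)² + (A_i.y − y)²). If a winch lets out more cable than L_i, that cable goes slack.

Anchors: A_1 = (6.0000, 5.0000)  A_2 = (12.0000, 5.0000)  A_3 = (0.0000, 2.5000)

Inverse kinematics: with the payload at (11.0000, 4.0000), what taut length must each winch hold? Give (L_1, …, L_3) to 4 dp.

L_1: Δ = A_1−P = (-5.0000, 1.0000) → ‖Δ‖ = √26.0000 = 5.0990
L_2: Δ = A_2−P = (1.0000, 1.0000) → ‖Δ‖ = √2.0000 = 1.4142
L_3: Δ = A_3−P = (-11.0000, -1.5000) → ‖Δ‖ = √123.2500 = 11.1018

(5.0990, 1.4142, 11.1018)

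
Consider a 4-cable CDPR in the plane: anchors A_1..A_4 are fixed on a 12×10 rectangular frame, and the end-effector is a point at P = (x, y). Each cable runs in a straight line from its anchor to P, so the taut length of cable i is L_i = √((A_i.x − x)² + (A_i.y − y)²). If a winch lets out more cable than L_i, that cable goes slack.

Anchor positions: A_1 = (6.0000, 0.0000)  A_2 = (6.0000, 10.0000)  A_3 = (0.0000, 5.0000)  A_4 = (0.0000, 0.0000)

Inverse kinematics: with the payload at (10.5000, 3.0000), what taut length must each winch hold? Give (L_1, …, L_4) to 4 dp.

cable 1: Δx=-4.5000, Δy=-3.0000; L_1 = √(Δx²+Δy²) = 5.4083
cable 2: Δx=-4.5000, Δy=7.0000; L_2 = √(Δx²+Δy²) = 8.3217
cable 3: Δx=-10.5000, Δy=2.0000; L_3 = √(Δx²+Δy²) = 10.6888
cable 4: Δx=-10.5000, Δy=-3.0000; L_4 = √(Δx²+Δy²) = 10.9202

(5.4083, 8.3217, 10.6888, 10.9202)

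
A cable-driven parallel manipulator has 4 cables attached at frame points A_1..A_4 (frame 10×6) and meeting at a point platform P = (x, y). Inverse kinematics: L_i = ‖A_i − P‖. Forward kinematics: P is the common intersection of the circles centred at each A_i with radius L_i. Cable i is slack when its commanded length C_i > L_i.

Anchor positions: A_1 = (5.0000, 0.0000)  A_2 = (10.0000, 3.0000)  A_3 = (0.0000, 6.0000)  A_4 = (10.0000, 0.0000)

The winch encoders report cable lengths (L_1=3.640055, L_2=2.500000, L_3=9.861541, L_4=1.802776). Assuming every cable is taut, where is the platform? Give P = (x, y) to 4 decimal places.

(8.5000, 1.0000)

circle eqns → linear via eq_j − eq_1; set c_j = A_j·A_j − L_j²
c_1 = 25.0000+0.0000−13.2500 = 11.7500
-10.0000·x − 6.0000·y = c_1−c_2 = -91.0000
10.0000·x − 12.0000·y = c_1−c_3 = 73.0000
-10.0000·x + 0.0000·y = c_1−c_4 = -85.0000
solve first two rows → x=8.5000, y=1.0000
check cable 4: ‖A_4−P‖² = 3.2500 ≈ L_4² = 3.2500 ✓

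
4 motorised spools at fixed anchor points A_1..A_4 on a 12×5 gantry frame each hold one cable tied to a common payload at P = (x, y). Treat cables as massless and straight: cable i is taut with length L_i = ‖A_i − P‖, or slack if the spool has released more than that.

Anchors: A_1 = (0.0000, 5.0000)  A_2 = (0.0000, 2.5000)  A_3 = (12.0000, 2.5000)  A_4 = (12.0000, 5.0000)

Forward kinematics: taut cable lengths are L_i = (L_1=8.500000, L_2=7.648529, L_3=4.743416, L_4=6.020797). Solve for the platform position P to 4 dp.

(7.5000, 1.0000)

each cable: (A_i−P)·(A_i−P) = L_i²; let k_i = ‖A_i‖²−L_i²
k_1 = 0.0000+25.0000−72.2500 = -47.2500
row 1: 0.0000x + 5.0000y = 5.0000  (k_2=-52.2500)
row 2: -24.0000x + 5.0000y = -175.0000  (k_3=127.7500)
row 3: -24.0000x + 0.0000y = -180.0000  (k_4=132.7500)
Cramer on rows 1–2 → x = 7.5000, y = 1.0000
check cable 4: ‖A_4−P‖² = 36.2500 ≈ L_4² = 36.2500 ✓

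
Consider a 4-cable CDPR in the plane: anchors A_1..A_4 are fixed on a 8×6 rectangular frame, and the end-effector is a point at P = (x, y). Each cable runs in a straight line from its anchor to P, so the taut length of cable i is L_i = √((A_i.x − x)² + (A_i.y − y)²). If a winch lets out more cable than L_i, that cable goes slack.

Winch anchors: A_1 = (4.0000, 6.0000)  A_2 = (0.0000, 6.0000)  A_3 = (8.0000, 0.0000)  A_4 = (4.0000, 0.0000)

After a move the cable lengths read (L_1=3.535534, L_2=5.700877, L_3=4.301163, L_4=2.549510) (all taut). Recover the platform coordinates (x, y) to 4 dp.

(4.5000, 2.5000)

each cable: (A_i−P)·(A_i−P) = L_i²; let c_i = ‖A_i‖²−L_i²
c_1 = 16.0000+36.0000−12.5000 = 39.5000
row 1: 8.0000x + 0.0000y = 36.0000  (c_2=3.5000)
row 2: -8.0000x + 12.0000y = -6.0000  (c_3=45.5000)
row 3: 0.0000x + 12.0000y = 30.0000  (c_4=9.5000)
Cramer on rows 1–2 → x = 4.5000, y = 2.5000
check cable 4: ‖A_4−P‖² = 6.5000 ≈ L_4² = 6.5000 ✓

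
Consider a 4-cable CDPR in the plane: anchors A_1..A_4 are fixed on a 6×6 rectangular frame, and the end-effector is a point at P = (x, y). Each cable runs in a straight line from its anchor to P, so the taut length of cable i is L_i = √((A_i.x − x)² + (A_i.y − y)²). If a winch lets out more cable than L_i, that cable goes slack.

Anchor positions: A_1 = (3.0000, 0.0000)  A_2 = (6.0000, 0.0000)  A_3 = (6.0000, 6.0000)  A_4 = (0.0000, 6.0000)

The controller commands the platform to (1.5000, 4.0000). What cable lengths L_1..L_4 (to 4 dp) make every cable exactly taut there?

(4.2720, 6.0208, 4.9244, 2.5000)

L_1: Δ = A_1−P = (1.5000, -4.0000) → ‖Δ‖ = √18.2500 = 4.2720
L_2: Δ = A_2−P = (4.5000, -4.0000) → ‖Δ‖ = √36.2500 = 6.0208
L_3: Δ = A_3−P = (4.5000, 2.0000) → ‖Δ‖ = √24.2500 = 4.9244
L_4: Δ = A_4−P = (-1.5000, 2.0000) → ‖Δ‖ = √6.2500 = 2.5000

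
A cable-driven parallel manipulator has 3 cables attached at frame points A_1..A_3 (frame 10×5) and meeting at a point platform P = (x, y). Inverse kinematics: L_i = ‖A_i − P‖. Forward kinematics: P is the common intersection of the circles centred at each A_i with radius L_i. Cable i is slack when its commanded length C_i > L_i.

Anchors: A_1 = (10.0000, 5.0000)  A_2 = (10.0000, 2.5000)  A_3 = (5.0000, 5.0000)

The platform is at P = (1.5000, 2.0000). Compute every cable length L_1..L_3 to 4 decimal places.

L_1 = √((10.0000−1.5000)² + (5.0000−2.0000)²) = 9.0139
L_2 = √((10.0000−1.5000)² + (2.5000−2.0000)²) = 8.5147
L_3 = √((5.0000−1.5000)² + (5.0000−2.0000)²) = 4.6098

(9.0139, 8.5147, 4.6098)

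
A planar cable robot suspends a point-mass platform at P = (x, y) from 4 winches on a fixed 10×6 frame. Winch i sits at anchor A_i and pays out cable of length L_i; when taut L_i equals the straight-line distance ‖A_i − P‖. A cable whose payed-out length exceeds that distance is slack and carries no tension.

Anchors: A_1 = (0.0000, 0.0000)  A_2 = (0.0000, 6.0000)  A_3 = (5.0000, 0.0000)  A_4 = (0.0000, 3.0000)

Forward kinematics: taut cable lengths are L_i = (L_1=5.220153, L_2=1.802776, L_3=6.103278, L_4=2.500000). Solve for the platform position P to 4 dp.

(1.5000, 5.0000)

each cable: (A_i−P)·(A_i−P) = L_i²; let c_i = ‖A_i‖²−L_i²
c_1 = 0.0000+0.0000−27.2500 = -27.2500
row 1: 0.0000x − 12.0000y = -60.0000  (c_2=32.7500)
row 2: -10.0000x + 0.0000y = -15.0000  (c_3=-12.2500)
row 3: 0.0000x − 6.0000y = -30.0000  (c_4=2.7500)
Cramer on rows 1–2 → x = 1.5000, y = 5.0000
check cable 4: ‖A_4−P‖² = 6.2500 ≈ L_4² = 6.2500 ✓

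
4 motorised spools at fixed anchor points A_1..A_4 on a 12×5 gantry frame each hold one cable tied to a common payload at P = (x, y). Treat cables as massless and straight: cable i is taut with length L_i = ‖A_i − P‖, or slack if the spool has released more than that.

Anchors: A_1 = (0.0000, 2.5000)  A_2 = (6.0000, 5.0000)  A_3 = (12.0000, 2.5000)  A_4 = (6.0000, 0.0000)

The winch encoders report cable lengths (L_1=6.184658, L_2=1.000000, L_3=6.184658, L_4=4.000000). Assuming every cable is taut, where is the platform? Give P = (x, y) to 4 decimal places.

expand ‖A_i−P‖²=L_i² and subtract eq 1 (k_i ≔ ‖A_i‖²−L_i²)
k_1 = 0.0000+6.2500−38.2500 = -32.0000
eq1−eq2 → [-12.0000  -5.0000]·P = -92.0000
eq1−eq3 → [-24.0000  0.0000]·P = -144.0000
eq1−eq4 → [-12.0000  5.0000]·P = -52.0000
2×2 solve → P = (6.0000, 4.0000)
check cable 4: ‖A_4−P‖² = 16.0000 ≈ L_4² = 16.0000 ✓

(6.0000, 4.0000)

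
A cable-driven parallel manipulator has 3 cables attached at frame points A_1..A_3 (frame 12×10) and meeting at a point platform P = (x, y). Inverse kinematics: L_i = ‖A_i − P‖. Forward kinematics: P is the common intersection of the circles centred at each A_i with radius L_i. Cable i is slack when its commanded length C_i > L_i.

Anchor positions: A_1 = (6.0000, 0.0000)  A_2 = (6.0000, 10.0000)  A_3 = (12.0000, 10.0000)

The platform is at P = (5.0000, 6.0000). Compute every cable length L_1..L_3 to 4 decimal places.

cable 1: Δx=1.0000, Δy=-6.0000; L_1 = √(Δx²+Δy²) = 6.0828
cable 2: Δx=1.0000, Δy=4.0000; L_2 = √(Δx²+Δy²) = 4.1231
cable 3: Δx=7.0000, Δy=4.0000; L_3 = √(Δx²+Δy²) = 8.0623

(6.0828, 4.1231, 8.0623)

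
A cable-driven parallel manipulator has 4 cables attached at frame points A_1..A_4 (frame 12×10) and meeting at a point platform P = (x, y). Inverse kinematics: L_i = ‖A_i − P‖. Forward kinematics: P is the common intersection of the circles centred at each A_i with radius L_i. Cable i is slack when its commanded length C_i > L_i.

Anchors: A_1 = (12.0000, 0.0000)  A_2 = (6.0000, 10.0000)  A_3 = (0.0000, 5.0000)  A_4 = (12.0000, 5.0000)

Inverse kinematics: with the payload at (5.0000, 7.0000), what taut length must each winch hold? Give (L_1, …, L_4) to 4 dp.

(9.8995, 3.1623, 5.3852, 7.2801)

L_1: Δ = A_1−P = (7.0000, -7.0000) → ‖Δ‖ = √98.0000 = 9.8995
L_2: Δ = A_2−P = (1.0000, 3.0000) → ‖Δ‖ = √10.0000 = 3.1623
L_3: Δ = A_3−P = (-5.0000, -2.0000) → ‖Δ‖ = √29.0000 = 5.3852
L_4: Δ = A_4−P = (7.0000, -2.0000) → ‖Δ‖ = √53.0000 = 7.2801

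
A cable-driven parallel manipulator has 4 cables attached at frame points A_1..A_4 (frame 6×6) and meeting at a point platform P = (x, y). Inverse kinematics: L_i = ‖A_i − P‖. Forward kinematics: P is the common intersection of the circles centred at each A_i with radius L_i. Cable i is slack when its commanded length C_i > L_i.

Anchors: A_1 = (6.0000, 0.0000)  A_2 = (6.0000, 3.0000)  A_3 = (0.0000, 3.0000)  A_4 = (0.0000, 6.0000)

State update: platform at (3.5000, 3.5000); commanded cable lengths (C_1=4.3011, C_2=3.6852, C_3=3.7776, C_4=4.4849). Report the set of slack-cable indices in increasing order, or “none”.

2, 3, 4

cable 1: √((2.5000)²+(-3.5000)²)=4.3012, C_1=4.3011: taut
cable 2: √((2.5000)²+(-0.5000)²)=2.5495, C_2=3.6852: slack
cable 3: √((-3.5000)²+(-0.5000)²)=3.5355, C_3=3.7776: slack
cable 4: √((-3.5000)²+(2.5000)²)=4.3012, C_4=4.4849: slack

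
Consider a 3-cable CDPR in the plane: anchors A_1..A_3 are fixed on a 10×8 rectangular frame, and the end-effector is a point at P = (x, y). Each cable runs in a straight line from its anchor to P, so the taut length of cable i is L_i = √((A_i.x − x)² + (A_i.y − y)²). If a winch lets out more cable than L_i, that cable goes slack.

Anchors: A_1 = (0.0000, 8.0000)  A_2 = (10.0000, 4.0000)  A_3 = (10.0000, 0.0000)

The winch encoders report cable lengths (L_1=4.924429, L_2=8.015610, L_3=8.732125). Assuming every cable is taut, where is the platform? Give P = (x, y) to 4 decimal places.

circle eqns → linear via eq_j − eq_1; set q_j = A_j·A_j − L_j²
q_1 = 0.0000+64.0000−24.2500 = 39.7500
-20.0000·x + 8.0000·y = q_1−q_2 = -12.0000
-20.0000·x + 16.0000·y = q_1−q_3 = 16.0000
solve first two rows → x=2.0000, y=3.5000

(2.0000, 3.5000)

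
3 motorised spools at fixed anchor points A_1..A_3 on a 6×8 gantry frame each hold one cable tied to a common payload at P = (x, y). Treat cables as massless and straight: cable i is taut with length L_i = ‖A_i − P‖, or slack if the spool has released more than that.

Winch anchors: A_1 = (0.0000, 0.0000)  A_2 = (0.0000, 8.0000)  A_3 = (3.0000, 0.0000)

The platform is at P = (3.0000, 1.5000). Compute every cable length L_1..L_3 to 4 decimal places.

(3.3541, 7.1589, 1.5000)

cable 1: Δx=-3.0000, Δy=-1.5000; L_1 = √(Δx²+Δy²) = 3.3541
cable 2: Δx=-3.0000, Δy=6.5000; L_2 = √(Δx²+Δy²) = 7.1589
cable 3: Δx=0.0000, Δy=-1.5000; L_3 = √(Δx²+Δy²) = 1.5000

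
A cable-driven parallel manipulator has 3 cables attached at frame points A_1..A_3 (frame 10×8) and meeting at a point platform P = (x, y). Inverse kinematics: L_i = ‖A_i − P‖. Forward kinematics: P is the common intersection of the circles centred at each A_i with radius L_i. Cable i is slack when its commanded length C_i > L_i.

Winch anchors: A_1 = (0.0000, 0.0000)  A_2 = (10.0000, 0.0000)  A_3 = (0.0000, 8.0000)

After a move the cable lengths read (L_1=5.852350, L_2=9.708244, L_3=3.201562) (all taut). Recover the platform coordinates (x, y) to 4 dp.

(2.0000, 5.5000)

expand ‖A_i−P‖²=L_i² and subtract eq 1 (c_i ≔ ‖A_i‖²−L_i²)
c_1 = 0.0000+0.0000−34.2500 = -34.2500
eq1−eq2 → [-20.0000  0.0000]·P = -40.0000
eq1−eq3 → [0.0000  -16.0000]·P = -88.0000
2×2 solve → P = (2.0000, 5.5000)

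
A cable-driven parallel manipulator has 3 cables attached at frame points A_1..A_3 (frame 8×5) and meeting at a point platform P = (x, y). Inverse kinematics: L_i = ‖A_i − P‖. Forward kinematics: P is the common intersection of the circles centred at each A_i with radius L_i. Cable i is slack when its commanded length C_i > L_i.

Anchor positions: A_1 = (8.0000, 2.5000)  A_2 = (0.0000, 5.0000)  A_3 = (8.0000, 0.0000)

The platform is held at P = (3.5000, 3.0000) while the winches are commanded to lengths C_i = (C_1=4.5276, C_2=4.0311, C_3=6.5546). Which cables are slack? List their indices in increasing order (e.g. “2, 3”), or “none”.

3

cable 1: L_1 = ‖A_1−P‖ = 4.5277;  C_1 = 4.5276 → taut
cable 2: L_2 = ‖A_2−P‖ = 4.0311;  C_2 = 4.0311 → taut
cable 3: L_3 = ‖A_3−P‖ = 5.4083;  C_3 = 6.5546 → slack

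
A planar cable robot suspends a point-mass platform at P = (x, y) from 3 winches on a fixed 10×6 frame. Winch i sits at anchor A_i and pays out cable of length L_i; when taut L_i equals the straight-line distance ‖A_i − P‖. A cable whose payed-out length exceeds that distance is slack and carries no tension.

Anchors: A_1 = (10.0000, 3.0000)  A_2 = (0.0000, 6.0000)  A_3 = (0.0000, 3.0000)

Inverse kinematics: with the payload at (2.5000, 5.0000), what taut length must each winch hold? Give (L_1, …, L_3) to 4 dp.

(7.7621, 2.6926, 3.2016)

L_1: Δ = A_1−P = (7.5000, -2.0000) → ‖Δ‖ = √60.2500 = 7.7621
L_2: Δ = A_2−P = (-2.5000, 1.0000) → ‖Δ‖ = √7.2500 = 2.6926
L_3: Δ = A_3−P = (-2.5000, -2.0000) → ‖Δ‖ = √10.2500 = 3.2016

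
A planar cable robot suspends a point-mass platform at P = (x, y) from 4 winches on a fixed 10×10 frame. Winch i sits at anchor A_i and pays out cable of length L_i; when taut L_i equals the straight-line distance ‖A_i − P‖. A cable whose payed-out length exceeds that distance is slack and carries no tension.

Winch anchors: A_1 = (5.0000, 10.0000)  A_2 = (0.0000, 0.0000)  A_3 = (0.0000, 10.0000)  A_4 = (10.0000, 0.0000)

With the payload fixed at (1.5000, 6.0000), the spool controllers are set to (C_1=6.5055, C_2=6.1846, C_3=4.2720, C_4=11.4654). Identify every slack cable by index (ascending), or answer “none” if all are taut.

i=1: geometric 5.3151 vs commanded 6.5055 ⇒ slack
i=2: geometric 6.1847 vs commanded 6.1846 ⇒ taut
i=3: geometric 4.2720 vs commanded 4.2720 ⇒ taut
i=4: geometric 10.4043 vs commanded 11.4654 ⇒ slack

1, 4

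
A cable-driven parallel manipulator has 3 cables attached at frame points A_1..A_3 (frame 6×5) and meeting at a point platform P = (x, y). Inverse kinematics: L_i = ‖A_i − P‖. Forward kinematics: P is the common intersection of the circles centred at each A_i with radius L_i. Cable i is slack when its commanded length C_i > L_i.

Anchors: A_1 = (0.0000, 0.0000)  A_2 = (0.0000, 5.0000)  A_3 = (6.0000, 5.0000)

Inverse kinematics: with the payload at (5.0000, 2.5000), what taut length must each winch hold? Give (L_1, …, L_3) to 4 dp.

(5.5902, 5.5902, 2.6926)

L_1 = √((0.0000−5.0000)² + (0.0000−2.5000)²) = 5.5902
L_2 = √((0.0000−5.0000)² + (5.0000−2.5000)²) = 5.5902
L_3 = √((6.0000−5.0000)² + (5.0000−2.5000)²) = 2.6926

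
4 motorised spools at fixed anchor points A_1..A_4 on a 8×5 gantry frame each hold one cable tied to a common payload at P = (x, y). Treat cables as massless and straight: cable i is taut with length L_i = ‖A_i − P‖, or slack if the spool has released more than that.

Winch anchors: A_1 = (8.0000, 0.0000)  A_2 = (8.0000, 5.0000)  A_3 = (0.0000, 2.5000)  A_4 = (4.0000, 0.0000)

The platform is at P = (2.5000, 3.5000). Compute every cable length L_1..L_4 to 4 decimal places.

(6.5192, 5.7009, 2.6926, 3.8079)

L_1: Δ = A_1−P = (5.5000, -3.5000) → ‖Δ‖ = √42.5000 = 6.5192
L_2: Δ = A_2−P = (5.5000, 1.5000) → ‖Δ‖ = √32.5000 = 5.7009
L_3: Δ = A_3−P = (-2.5000, -1.0000) → ‖Δ‖ = √7.2500 = 2.6926
L_4: Δ = A_4−P = (1.5000, -3.5000) → ‖Δ‖ = √14.5000 = 3.8079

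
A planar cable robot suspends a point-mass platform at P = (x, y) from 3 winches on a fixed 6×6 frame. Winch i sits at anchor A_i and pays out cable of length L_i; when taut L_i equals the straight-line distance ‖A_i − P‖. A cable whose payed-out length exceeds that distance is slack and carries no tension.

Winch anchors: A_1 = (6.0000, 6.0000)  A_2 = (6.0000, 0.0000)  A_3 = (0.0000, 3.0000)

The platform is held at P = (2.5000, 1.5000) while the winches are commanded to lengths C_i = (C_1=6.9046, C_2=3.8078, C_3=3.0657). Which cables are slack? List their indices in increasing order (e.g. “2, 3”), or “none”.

1, 3

cable 1: L_1 = ‖A_1−P‖ = 5.7009;  C_1 = 6.9046 → slack
cable 2: L_2 = ‖A_2−P‖ = 3.8079;  C_2 = 3.8078 → taut
cable 3: L_3 = ‖A_3−P‖ = 2.9155;  C_3 = 3.0657 → slack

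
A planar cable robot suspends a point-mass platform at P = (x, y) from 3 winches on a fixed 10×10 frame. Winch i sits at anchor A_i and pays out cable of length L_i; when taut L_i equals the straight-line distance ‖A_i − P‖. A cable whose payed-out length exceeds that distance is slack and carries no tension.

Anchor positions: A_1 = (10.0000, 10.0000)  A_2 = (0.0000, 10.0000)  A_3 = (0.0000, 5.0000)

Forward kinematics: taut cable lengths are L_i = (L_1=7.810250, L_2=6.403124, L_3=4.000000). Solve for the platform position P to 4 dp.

(4.0000, 5.0000)

each cable: (A_i−P)·(A_i−P) = L_i²; let q_i = ‖A_i‖²−L_i²
q_1 = 100.0000+100.0000−61.0000 = 139.0000
row 1: 20.0000x + 0.0000y = 80.0000  (q_2=59.0000)
row 2: 20.0000x + 10.0000y = 130.0000  (q_3=9.0000)
Cramer on rows 1–2 → x = 4.0000, y = 5.0000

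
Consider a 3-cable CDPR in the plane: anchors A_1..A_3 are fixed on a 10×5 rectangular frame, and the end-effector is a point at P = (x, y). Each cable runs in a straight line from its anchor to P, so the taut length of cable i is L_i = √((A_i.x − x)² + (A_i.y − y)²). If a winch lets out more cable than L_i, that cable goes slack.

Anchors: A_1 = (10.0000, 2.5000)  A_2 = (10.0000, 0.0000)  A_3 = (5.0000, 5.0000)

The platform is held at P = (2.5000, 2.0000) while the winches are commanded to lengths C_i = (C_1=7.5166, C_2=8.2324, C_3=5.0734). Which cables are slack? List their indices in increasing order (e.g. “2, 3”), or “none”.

cable 1: √((7.5000)²+(0.5000)²)=7.5166, C_1=7.5166: taut
cable 2: √((7.5000)²+(-2.0000)²)=7.7621, C_2=8.2324: slack
cable 3: √((2.5000)²+(3.0000)²)=3.9051, C_3=5.0734: slack

2, 3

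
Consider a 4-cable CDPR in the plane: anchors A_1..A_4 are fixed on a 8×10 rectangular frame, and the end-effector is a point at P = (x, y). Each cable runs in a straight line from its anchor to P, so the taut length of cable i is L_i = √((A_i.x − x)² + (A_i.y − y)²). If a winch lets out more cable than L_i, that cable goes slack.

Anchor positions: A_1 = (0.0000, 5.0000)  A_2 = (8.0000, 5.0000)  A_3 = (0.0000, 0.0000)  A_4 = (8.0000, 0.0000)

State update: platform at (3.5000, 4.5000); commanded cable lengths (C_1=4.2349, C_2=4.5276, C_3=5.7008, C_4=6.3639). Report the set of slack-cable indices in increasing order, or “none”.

1

i=1: geometric 3.5355 vs commanded 4.2349 ⇒ slack
i=2: geometric 4.5277 vs commanded 4.5276 ⇒ taut
i=3: geometric 5.7009 vs commanded 5.7008 ⇒ taut
i=4: geometric 6.3640 vs commanded 6.3639 ⇒ taut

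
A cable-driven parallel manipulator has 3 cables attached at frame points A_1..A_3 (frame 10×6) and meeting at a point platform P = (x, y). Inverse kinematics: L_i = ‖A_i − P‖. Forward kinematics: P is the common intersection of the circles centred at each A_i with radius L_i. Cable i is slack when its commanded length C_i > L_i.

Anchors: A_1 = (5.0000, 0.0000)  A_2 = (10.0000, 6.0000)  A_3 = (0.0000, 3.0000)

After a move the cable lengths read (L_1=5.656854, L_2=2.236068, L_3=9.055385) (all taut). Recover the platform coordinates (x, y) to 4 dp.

each cable: (A_i−P)·(A_i−P) = L_i²; let k_i = ‖A_i‖²−L_i²
k_1 = 25.0000+0.0000−32.0000 = -7.0000
row 1: -10.0000x − 12.0000y = -138.0000  (k_2=131.0000)
row 2: 10.0000x − 6.0000y = 66.0000  (k_3=-73.0000)
Cramer on rows 1–2 → x = 9.0000, y = 4.0000

(9.0000, 4.0000)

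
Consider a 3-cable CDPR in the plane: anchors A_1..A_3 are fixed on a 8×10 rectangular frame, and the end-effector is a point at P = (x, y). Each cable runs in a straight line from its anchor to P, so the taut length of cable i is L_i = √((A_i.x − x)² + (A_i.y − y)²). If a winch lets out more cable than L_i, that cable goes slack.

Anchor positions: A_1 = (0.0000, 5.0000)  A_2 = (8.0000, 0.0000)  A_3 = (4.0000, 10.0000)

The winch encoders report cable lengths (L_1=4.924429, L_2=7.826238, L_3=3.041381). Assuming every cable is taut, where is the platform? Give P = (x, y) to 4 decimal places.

(4.5000, 7.0000)

circle eqns → linear via eq_j − eq_1; set q_j = A_j·A_j − L_j²
q_1 = 0.0000+25.0000−24.2500 = 0.7500
-16.0000·x + 10.0000·y = q_1−q_2 = -2.0000
-8.0000·x − 10.0000·y = q_1−q_3 = -106.0000
solve first two rows → x=4.5000, y=7.0000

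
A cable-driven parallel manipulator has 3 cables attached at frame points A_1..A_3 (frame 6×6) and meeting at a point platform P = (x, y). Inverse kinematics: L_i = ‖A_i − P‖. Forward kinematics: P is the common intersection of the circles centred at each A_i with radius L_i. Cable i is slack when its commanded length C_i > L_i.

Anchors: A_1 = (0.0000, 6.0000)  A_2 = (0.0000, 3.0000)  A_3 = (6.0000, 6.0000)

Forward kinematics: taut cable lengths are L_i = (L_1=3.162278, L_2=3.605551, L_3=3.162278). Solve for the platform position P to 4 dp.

each cable: (A_i−P)·(A_i−P) = L_i²; let q_i = ‖A_i‖²−L_i²
q_1 = 0.0000+36.0000−10.0000 = 26.0000
row 1: 0.0000x + 6.0000y = 30.0000  (q_2=-4.0000)
row 2: -12.0000x + 0.0000y = -36.0000  (q_3=62.0000)
Cramer on rows 1–2 → x = 3.0000, y = 5.0000

(3.0000, 5.0000)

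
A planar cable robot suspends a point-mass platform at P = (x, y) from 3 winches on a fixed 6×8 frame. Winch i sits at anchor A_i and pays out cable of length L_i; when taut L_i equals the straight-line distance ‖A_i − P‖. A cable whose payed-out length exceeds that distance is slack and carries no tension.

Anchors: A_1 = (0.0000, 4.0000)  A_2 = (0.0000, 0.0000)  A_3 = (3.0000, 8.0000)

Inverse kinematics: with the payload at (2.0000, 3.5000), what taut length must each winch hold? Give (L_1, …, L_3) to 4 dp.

(2.0616, 4.0311, 4.6098)

cable 1: Δx=-2.0000, Δy=0.5000; L_1 = √(Δx²+Δy²) = 2.0616
cable 2: Δx=-2.0000, Δy=-3.5000; L_2 = √(Δx²+Δy²) = 4.0311
cable 3: Δx=1.0000, Δy=4.5000; L_3 = √(Δx²+Δy²) = 4.6098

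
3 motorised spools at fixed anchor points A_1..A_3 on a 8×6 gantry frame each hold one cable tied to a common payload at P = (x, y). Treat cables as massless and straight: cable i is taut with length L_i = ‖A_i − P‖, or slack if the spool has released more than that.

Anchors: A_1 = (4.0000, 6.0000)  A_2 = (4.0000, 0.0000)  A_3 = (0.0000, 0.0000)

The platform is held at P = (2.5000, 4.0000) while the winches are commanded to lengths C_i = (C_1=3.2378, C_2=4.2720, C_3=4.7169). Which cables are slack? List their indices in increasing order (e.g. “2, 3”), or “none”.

1

cable 1: √((1.5000)²+(2.0000)²)=2.5000, C_1=3.2378: slack
cable 2: √((1.5000)²+(-4.0000)²)=4.2720, C_2=4.2720: taut
cable 3: √((-2.5000)²+(-4.0000)²)=4.7170, C_3=4.7169: taut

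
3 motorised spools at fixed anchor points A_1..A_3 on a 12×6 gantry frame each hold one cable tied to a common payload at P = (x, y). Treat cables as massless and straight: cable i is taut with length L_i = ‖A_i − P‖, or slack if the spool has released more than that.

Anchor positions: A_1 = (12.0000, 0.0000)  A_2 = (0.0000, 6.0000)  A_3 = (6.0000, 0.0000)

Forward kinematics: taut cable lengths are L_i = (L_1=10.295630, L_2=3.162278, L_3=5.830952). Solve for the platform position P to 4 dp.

circle eqns → linear via eq_j − eq_1; set k_j = A_j·A_j − L_j²
k_1 = 144.0000+0.0000−106.0000 = 38.0000
24.0000·x − 12.0000·y = k_1−k_2 = 12.0000
12.0000·x + 0.0000·y = k_1−k_3 = 36.0000
solve first two rows → x=3.0000, y=5.0000

(3.0000, 5.0000)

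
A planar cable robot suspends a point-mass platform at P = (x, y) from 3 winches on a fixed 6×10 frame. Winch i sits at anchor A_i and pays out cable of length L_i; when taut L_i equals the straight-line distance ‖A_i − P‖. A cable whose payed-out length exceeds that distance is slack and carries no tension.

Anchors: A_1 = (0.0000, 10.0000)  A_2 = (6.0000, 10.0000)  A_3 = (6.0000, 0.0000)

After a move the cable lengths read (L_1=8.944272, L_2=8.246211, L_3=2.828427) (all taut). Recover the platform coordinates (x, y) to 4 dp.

(4.0000, 2.0000)

each cable: (A_i−P)·(A_i−P) = L_i²; let q_i = ‖A_i‖²−L_i²
q_1 = 0.0000+100.0000−80.0000 = 20.0000
row 1: -12.0000x + 0.0000y = -48.0000  (q_2=68.0000)
row 2: -12.0000x + 20.0000y = -8.0000  (q_3=28.0000)
Cramer on rows 1–2 → x = 4.0000, y = 2.0000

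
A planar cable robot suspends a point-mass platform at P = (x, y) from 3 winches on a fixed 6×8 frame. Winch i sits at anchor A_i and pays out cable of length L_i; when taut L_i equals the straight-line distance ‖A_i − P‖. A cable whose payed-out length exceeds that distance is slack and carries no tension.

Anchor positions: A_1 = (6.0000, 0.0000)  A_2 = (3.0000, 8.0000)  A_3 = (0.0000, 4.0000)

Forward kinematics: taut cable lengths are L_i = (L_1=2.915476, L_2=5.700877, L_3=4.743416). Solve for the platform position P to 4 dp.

(4.5000, 2.5000)

each cable: (A_i−P)·(A_i−P) = L_i²; let c_i = ‖A_i‖²−L_i²
c_1 = 36.0000+0.0000−8.5000 = 27.5000
row 1: 6.0000x − 16.0000y = -13.0000  (c_2=40.5000)
row 2: 12.0000x − 8.0000y = 34.0000  (c_3=-6.5000)
Cramer on rows 1–2 → x = 4.5000, y = 2.5000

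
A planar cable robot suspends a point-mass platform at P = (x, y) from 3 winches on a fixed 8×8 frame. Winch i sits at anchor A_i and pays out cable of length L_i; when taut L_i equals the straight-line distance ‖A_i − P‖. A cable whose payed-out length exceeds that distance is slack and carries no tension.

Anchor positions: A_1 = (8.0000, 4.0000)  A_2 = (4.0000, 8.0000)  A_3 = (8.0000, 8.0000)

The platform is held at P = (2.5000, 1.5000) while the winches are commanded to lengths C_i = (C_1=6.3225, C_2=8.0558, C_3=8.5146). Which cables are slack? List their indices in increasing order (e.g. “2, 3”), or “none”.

1, 2

i=1: geometric 6.0415 vs commanded 6.3225 ⇒ slack
i=2: geometric 6.6708 vs commanded 8.0558 ⇒ slack
i=3: geometric 8.5147 vs commanded 8.5146 ⇒ taut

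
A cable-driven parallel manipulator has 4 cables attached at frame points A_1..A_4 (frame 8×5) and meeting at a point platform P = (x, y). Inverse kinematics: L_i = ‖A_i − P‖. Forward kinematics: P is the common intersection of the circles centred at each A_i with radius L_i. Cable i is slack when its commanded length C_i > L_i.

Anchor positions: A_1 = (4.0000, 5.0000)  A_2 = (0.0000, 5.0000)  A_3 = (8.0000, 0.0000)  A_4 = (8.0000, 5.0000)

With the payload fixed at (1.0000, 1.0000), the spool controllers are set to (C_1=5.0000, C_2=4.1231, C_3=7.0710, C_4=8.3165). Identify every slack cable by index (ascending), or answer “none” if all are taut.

4

i=1: geometric 5.0000 vs commanded 5.0000 ⇒ taut
i=2: geometric 4.1231 vs commanded 4.1231 ⇒ taut
i=3: geometric 7.0711 vs commanded 7.0710 ⇒ taut
i=4: geometric 8.0623 vs commanded 8.3165 ⇒ slack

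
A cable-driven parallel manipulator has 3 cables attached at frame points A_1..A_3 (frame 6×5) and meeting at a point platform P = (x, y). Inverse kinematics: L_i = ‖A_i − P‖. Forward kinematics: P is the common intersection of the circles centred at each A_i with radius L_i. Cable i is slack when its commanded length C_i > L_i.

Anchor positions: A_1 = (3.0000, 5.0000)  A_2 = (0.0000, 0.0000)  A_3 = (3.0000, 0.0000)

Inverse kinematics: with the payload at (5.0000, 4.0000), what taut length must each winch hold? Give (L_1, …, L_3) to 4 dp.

L_1: Δ = A_1−P = (-2.0000, 1.0000) → ‖Δ‖ = √5.0000 = 2.2361
L_2: Δ = A_2−P = (-5.0000, -4.0000) → ‖Δ‖ = √41.0000 = 6.4031
L_3: Δ = A_3−P = (-2.0000, -4.0000) → ‖Δ‖ = √20.0000 = 4.4721

(2.2361, 6.4031, 4.4721)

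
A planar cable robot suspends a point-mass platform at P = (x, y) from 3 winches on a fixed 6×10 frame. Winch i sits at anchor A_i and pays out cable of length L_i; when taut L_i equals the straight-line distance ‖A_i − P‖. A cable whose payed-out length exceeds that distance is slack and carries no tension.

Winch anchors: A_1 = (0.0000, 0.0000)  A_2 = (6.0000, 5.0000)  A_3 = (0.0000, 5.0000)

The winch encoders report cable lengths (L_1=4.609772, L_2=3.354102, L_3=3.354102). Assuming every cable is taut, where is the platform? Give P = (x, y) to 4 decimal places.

(3.0000, 3.5000)

expand ‖A_i−P‖²=L_i² and subtract eq 1 (c_i ≔ ‖A_i‖²−L_i²)
c_1 = 0.0000+0.0000−21.2500 = -21.2500
eq1−eq2 → [-12.0000  -10.0000]·P = -71.0000
eq1−eq3 → [0.0000  -10.0000]·P = -35.0000
2×2 solve → P = (3.0000, 3.5000)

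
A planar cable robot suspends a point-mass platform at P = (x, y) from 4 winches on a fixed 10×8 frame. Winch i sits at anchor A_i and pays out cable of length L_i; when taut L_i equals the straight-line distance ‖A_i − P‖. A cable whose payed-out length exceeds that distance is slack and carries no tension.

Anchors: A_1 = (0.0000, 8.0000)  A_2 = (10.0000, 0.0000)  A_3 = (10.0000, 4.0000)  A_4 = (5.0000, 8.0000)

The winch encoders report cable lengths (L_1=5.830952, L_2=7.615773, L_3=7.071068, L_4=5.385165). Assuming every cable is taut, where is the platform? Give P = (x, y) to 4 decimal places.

(3.0000, 3.0000)

circle eqns → linear via eq_j − eq_1; set c_j = A_j·A_j − L_j²
c_1 = 0.0000+64.0000−34.0000 = 30.0000
-20.0000·x + 16.0000·y = c_1−c_2 = -12.0000
-20.0000·x + 8.0000·y = c_1−c_3 = -36.0000
-10.0000·x + 0.0000·y = c_1−c_4 = -30.0000
solve first two rows → x=3.0000, y=3.0000
check cable 4: ‖A_4−P‖² = 29.0000 ≈ L_4² = 29.0000 ✓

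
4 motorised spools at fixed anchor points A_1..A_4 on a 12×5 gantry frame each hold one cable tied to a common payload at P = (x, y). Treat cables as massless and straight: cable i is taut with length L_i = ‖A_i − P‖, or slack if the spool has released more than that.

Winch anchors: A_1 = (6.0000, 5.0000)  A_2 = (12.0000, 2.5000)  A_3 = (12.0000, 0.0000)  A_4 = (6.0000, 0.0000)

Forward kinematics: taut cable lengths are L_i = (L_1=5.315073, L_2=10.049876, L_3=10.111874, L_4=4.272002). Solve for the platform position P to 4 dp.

expand ‖A_i−P‖²=L_i² and subtract eq 1 (k_i ≔ ‖A_i‖²−L_i²)
k_1 = 36.0000+25.0000−28.2500 = 32.7500
eq1−eq2 → [-12.0000  5.0000]·P = -16.5000
eq1−eq3 → [-12.0000  10.0000]·P = -9.0000
eq1−eq4 → [0.0000  10.0000]·P = 15.0000
2×2 solve → P = (2.0000, 1.5000)
check cable 4: ‖A_4−P‖² = 18.2500 ≈ L_4² = 18.2500 ✓

(2.0000, 1.5000)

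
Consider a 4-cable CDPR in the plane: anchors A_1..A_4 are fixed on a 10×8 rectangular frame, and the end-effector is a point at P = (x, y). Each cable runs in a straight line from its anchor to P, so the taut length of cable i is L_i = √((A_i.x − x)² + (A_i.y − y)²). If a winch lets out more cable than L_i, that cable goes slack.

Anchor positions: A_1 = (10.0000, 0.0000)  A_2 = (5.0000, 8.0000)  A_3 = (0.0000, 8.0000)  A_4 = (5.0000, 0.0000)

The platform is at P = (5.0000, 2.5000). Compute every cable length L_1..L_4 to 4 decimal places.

(5.5902, 5.5000, 7.4330, 2.5000)

L_1: Δ = A_1−P = (5.0000, -2.5000) → ‖Δ‖ = √31.2500 = 5.5902
L_2: Δ = A_2−P = (0.0000, 5.5000) → ‖Δ‖ = √30.2500 = 5.5000
L_3: Δ = A_3−P = (-5.0000, 5.5000) → ‖Δ‖ = √55.2500 = 7.4330
L_4: Δ = A_4−P = (0.0000, -2.5000) → ‖Δ‖ = √6.2500 = 2.5000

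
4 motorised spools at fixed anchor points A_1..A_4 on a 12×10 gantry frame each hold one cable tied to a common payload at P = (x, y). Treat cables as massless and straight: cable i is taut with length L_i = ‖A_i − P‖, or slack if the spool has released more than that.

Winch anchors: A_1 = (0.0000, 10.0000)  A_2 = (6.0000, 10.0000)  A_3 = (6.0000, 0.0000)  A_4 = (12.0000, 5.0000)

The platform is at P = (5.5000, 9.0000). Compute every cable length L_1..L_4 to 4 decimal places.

L_1 = √((0.0000−5.5000)² + (10.0000−9.0000)²) = 5.5902
L_2 = √((6.0000−5.5000)² + (10.0000−9.0000)²) = 1.1180
L_3 = √((6.0000−5.5000)² + (0.0000−9.0000)²) = 9.0139
L_4 = √((12.0000−5.5000)² + (5.0000−9.0000)²) = 7.6322

(5.5902, 1.1180, 9.0139, 7.6322)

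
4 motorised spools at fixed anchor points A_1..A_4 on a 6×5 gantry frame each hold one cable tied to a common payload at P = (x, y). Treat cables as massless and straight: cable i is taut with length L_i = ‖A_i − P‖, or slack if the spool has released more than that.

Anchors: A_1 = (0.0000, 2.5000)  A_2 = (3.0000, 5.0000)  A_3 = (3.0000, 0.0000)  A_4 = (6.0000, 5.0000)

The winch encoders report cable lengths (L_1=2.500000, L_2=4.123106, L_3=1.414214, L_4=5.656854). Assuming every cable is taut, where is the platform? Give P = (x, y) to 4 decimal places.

expand ‖A_i−P‖²=L_i² and subtract eq 1 (c_i ≔ ‖A_i‖²−L_i²)
c_1 = 0.0000+6.2500−6.2500 = 0.0000
eq1−eq2 → [-6.0000  -5.0000]·P = -17.0000
eq1−eq3 → [-6.0000  5.0000]·P = -7.0000
eq1−eq4 → [-12.0000  -5.0000]·P = -29.0000
2×2 solve → P = (2.0000, 1.0000)
check cable 4: ‖A_4−P‖² = 32.0000 ≈ L_4² = 32.0000 ✓

(2.0000, 1.0000)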